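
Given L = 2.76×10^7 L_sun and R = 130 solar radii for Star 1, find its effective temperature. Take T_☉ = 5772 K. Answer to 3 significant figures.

3.67×10^4 K

T/T_☉ = (L/L_☉)^(1/4) / (R/R_☉)^(1/2)
T = 5772 × (2.76×10^7)^(1/4) / √(130) = 5772 × 72.48 / 11.40 = 3.669×10^4 K.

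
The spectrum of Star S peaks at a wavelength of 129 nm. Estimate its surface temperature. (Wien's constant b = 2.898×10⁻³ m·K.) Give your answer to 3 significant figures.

T = b/λ_max = 2.898×10⁻³ / (129×10⁻⁹) = 2.247×10^4 K.

2.25×10^4 K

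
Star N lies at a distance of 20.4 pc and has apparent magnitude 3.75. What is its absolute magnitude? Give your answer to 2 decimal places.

M = m − 5 log₁₀(d/10 pc) = 3.75 − 5 log₁₀(20.4/10)
  = 3.75 − 5 × 0.310 = 3.75 − 1.55 = 2.20.

2.20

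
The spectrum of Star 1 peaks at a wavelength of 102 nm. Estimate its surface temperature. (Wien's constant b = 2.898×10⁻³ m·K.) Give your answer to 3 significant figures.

2.84×10^4 K

T = b/λ_max = 2.898×10⁻³ / (102×10⁻⁹) = 2.841×10^4 K.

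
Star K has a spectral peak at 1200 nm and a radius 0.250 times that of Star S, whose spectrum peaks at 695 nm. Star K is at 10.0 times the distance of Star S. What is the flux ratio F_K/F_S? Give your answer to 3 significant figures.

7.03×10^-5

Wien's law: T_K/T_S = λ_S/λ_K = 695/1200 = 0.5792.
L_K/L_S = (R_K/R_S)²(T_K/T_S)⁴ = (0.250)²(0.5792)⁴ = 0.007032.
F_K/F_S = (L_K/L_S)/(d_K/d_S)² = 0.007032/(10.0)² = 7.032×10^-5.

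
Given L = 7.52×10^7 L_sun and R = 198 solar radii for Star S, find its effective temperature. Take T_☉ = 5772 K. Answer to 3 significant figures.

T/T_☉ = (L/L_☉)^(1/4) / (R/R_☉)^(1/2)
T = 5772 × (7.52×10^7)^(1/4) / √(198) = 5772 × 93.12 / 14.07 = 3.820×10^4 K.

3.82×10^4 K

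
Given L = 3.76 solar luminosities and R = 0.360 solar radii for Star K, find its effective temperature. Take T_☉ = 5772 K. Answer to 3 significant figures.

T/T_☉ = (L/L_☉)^(1/4) / (R/R_☉)^(1/2)
T = 5772 × (3.76)^(1/4) / √(0.360) = 5772 × 1.393 / 0.6000 = 1.340×10^4 K.

1.34×10^4 K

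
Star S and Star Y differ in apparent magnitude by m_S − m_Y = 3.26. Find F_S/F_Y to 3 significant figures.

F_S/F_Y = 10^(−(m_S − m_Y)/2.5) = 10^(-3.26/2.5) = 10^-1.304 = 0.04966.

0.0497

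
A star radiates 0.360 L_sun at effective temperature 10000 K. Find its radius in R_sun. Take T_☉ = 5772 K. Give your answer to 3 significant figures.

0.200 R_sun

R/R_☉ = √(L/L_☉) / (T/T_☉)² = √(0.360) / (1.733)²
       = 0.6000 / 3.002 = 0.1999.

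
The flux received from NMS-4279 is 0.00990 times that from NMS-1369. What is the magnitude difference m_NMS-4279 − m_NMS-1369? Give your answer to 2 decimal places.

5.01

m_NMS-4279 − m_NMS-1369 = −2.5 log₁₀(F_NMS-4279/F_NMS-1369) = −2.5 log₁₀(0.00990) = −2.5 × (-2.004) = 5.011.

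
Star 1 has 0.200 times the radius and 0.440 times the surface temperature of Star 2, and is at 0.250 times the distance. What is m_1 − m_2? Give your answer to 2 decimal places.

L_1/L_2 = (0.200)²(0.440)⁴ = 0.001499.
F_1/F_2 = (L_1/L_2)/(d_1/d_2)² = 0.001499/0.06250 = 0.02399.
m_1 − m_2 = −2.5 log₁₀(0.02399) = 4.05.

4.05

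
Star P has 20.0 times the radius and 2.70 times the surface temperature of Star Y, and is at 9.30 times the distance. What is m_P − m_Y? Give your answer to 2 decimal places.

-5.98

L_P/L_Y = (20.0)²(2.70)⁴ = 2.126×10^4.
F_P/F_Y = (L_P/L_Y)/(d_P/d_Y)² = 2.126×10^4/86.49 = 245.8.
m_P − m_Y = −2.5 log₁₀(245.8) = -5.98.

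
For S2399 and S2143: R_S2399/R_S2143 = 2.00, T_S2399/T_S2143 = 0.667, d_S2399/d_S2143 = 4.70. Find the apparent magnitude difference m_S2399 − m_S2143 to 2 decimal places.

L_S2399/L_S2143 = (2.00)²(0.667)⁴ = 0.7917.
F_S2399/F_S2143 = (L_S2399/L_S2143)/(d_S2399/d_S2143)² = 0.7917/22.09 = 0.03584.
m_S2399 − m_S2143 = −2.5 log₁₀(0.03584) = 3.61.

3.61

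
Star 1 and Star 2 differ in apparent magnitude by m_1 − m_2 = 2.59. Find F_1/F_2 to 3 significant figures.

F_1/F_2 = 10^(−(m_1 − m_2)/2.5) = 10^(-2.59/2.5) = 10^-1.036 = 0.09204.

0.0920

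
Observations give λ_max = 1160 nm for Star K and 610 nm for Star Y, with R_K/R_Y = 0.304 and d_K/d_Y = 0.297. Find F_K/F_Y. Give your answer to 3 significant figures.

0.0801

Wien's law: T_K/T_Y = λ_Y/λ_K = 610/1160 = 0.5259.
L_K/L_Y = (R_K/R_Y)²(T_K/T_Y)⁴ = (0.304)²(0.5259)⁴ = 0.007067.
F_K/F_Y = (L_K/L_Y)/(d_K/d_Y)² = 0.007067/(0.297)² = 0.08012.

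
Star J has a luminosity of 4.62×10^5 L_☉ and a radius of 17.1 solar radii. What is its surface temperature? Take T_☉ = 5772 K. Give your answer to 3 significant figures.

T/T_☉ = (L/L_☉)^(1/4) / (R/R_☉)^(1/2)
T = 5772 × (4.62×10^5)^(1/4) / √(17.1) = 5772 × 26.07 / 4.135 = 3.639×10^4 K.

3.64×10^4 K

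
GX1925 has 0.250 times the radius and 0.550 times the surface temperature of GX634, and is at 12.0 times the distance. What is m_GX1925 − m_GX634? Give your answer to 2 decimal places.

11.00

L_GX1925/L_GX634 = (0.250)²(0.550)⁴ = 0.005719.
F_GX1925/F_GX634 = (L_GX1925/L_GX634)/(d_GX1925/d_GX634)² = 0.005719/144.0 = 3.972×10^-5.
m_GX1925 − m_GX634 = −2.5 log₁₀(3.972×10^-5) = 11.00.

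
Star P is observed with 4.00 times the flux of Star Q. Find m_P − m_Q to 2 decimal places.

-1.51

m_P − m_Q = −2.5 log₁₀(F_P/F_Q) = −2.5 log₁₀(4.00) = −2.5 × (0.602) = -1.505.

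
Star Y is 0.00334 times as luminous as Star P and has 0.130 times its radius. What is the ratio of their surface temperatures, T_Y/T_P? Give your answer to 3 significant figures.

0.667

L ∝ R²T⁴ gives T ∝ (L/R²)^(1/4), so
T_Y/T_P = (0.00334 / 0.130²)^(1/4) = (0.1976)^(1/4) = 0.6668.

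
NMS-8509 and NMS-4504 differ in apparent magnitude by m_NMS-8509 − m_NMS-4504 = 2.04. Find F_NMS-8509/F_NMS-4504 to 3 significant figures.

0.153

F_NMS-8509/F_NMS-4504 = 10^(−(m_NMS-8509 − m_NMS-4504)/2.5) = 10^(-2.04/2.5) = 10^-0.816 = 0.1528.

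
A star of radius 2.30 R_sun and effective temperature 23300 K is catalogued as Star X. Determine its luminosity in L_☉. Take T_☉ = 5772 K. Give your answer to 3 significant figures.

1.40×10^3 L_☉

L/L_☉ = (R/R_☉)² (T/T_☉)⁴ = (2.30)² × (23300/5772)⁴
       = 5.290 × (4.037)⁴ = 5.290 × 265.5 = 1405.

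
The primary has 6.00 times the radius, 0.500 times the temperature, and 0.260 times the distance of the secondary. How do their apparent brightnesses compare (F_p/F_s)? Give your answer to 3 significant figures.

33.3

L_p/L_s = (R_p/R_s)²(T_p/T_s)⁴ = (6.00)² × (0.500)⁴ = 2.250.
F_p/F_s = (L_p/L_s)/(d_p/d_s)² = 2.250 / (0.260)² = 33.28.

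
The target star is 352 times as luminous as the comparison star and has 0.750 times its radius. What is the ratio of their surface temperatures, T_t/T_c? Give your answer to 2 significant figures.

5.0

L ∝ R²T⁴ gives T ∝ (L/R²)^(1/4), so
T_t/T_c = (352 / 0.750²)^(1/4) = (625.8)^(1/4) = 5.002.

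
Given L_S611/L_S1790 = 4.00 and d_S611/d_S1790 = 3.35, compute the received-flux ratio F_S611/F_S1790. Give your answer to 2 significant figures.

0.36

F = L/(4πd²), so F_S611/F_S1790 = (L_S611/L_S1790) / (d_S611/d_S1790)²
= 4.00 / (3.35)² = 4.00 / 11.22 = 0.3564.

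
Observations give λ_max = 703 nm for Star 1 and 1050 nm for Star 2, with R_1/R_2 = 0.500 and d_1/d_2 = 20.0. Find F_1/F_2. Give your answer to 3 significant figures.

0.00311

Wien's law: T_1/T_2 = λ_2/λ_1 = 1050/703 = 1.494.
L_1/L_2 = (R_1/R_2)²(T_1/T_2)⁴ = (0.500)²(1.494)⁴ = 1.244.
F_1/F_2 = (L_1/L_2)/(d_1/d_2)² = 1.244/(20.0)² = 0.003110.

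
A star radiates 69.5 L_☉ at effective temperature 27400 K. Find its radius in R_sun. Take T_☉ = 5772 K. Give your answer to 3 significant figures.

0.370 R_sun

R/R_☉ = √(L/L_☉) / (T/T_☉)² = √(69.5) / (4.747)²
       = 8.337 / 22.53 = 0.3700.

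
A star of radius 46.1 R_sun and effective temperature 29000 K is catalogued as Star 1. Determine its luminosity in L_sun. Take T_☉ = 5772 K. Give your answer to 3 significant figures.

1.35×10^6 L_sun

L/L_☉ = (R/R_☉)² (T/T_☉)⁴ = (46.1)² × (29000/5772)⁴
       = 2125 × (5.024)⁴ = 2125 × 637.2 = 1.354×10^6.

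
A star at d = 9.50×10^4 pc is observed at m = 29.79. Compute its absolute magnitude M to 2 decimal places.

9.90

M = m − 5 log₁₀(d/10 pc) = 29.79 − 5 log₁₀(9.50×10^4/10)
  = 29.79 − 5 × 3.978 = 29.79 − 19.89 = 9.90.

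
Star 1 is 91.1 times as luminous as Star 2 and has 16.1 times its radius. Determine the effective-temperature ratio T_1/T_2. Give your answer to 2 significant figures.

L ∝ R²T⁴ gives T ∝ (L/R²)^(1/4), so
T_1/T_2 = (91.1 / 16.1²)^(1/4) = (0.3515)^(1/4) = 0.7700.

0.77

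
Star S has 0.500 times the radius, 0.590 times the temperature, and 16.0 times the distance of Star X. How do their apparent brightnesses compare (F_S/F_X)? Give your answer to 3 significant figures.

L_S/L_X = (R_S/R_X)²(T_S/T_X)⁴ = (0.500)² × (0.590)⁴ = 0.03029.
F_S/F_X = (L_S/L_X)/(d_S/d_X)² = 0.03029 / (16.0)² = 1.183×10^-4.

1.18×10^-4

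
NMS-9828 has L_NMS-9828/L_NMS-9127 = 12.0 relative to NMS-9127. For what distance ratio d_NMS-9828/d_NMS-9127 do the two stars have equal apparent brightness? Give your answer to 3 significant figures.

Equal flux requires L_NMS-9828/d_NMS-9828² = L_NMS-9127/d_NMS-9127², so d_NMS-9828/d_NMS-9127 = √(L_NMS-9828/L_NMS-9127)
= √(12.0) = 3.464.

3.46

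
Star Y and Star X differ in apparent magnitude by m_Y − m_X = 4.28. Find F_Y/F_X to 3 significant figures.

F_Y/F_X = 10^(−(m_Y − m_X)/2.5) = 10^(-4.28/2.5) = 10^-1.712 = 0.01941.

0.0194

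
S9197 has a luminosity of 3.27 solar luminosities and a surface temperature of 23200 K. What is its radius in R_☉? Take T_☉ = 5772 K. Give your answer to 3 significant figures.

R/R_☉ = √(L/L_☉) / (T/T_☉)² = √(3.27) / (4.019)²
       = 1.808 / 16.16 = 0.1119.

0.112 R_☉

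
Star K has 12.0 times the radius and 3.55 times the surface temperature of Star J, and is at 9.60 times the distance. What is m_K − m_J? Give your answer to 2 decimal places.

-5.99

L_K/L_J = (12.0)²(3.55)⁴ = 2.287×10^4.
F_K/F_J = (L_K/L_J)/(d_K/d_J)² = 2.287×10^4/92.16 = 248.2.
m_K − m_J = −2.5 log₁₀(248.2) = -5.99.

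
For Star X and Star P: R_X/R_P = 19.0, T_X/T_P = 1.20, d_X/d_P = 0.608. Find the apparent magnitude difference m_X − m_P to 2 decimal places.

L_X/L_P = (19.0)²(1.20)⁴ = 748.6.
F_X/F_P = (L_X/L_P)/(d_X/d_P)² = 748.6/0.3697 = 2025.
m_X − m_P = −2.5 log₁₀(2025) = -8.27.

-8.27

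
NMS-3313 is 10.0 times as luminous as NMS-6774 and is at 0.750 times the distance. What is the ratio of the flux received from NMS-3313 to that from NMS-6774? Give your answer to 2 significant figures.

F = L/(4πd²), so F_NMS-3313/F_NMS-6774 = (L_NMS-3313/L_NMS-6774) / (d_NMS-3313/d_NMS-6774)²
= 10.0 / (0.750)² = 10.0 / 0.5625 = 17.78.

18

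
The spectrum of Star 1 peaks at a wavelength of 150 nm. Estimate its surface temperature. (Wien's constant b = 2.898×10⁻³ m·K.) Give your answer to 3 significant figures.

1.93×10^4 K

T = b/λ_max = 2.898×10⁻³ / (150×10⁻⁹) = 1.932×10^4 K.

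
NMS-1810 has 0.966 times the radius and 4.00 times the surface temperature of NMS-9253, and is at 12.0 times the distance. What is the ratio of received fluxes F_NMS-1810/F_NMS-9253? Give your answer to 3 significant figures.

1.66

L_NMS-1810/L_NMS-9253 = (R_NMS-1810/R_NMS-9253)²(T_NMS-1810/T_NMS-9253)⁴ = (0.966)² × (4.00)⁴ = 238.9.
F_NMS-1810/F_NMS-9253 = (L_NMS-1810/L_NMS-9253)/(d_NMS-1810/d_NMS-9253)² = 238.9 / (12.0)² = 1.659.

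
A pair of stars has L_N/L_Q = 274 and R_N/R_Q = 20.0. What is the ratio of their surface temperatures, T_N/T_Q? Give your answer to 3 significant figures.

L ∝ R²T⁴ gives T ∝ (L/R²)^(1/4), so
T_N/T_Q = (274 / 20.0²)^(1/4) = (0.6850)^(1/4) = 0.9098.

0.910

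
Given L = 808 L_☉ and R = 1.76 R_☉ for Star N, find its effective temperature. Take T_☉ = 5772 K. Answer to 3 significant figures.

2.32×10^4 K

T/T_☉ = (L/L_☉)^(1/4) / (R/R_☉)^(1/2)
T = 5772 × (808)^(1/4) / √(1.76) = 5772 × 5.332 / 1.327 = 2.320×10^4 K.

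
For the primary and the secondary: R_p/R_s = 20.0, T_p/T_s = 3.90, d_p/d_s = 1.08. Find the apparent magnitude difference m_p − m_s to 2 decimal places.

-12.25

L_p/L_s = (20.0)²(3.90)⁴ = 9.254×10^4.
F_p/F_s = (L_p/L_s)/(d_p/d_s)² = 9.254×10^4/1.166 = 7.934×10^4.
m_p − m_s = −2.5 log₁₀(7.934×10^4) = -12.25.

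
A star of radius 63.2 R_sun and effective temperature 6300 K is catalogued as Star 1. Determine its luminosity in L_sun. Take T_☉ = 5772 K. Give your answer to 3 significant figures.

5.67×10^3 L_sun

L/L_☉ = (R/R_☉)² (T/T_☉)⁴ = (63.2)² × (6300/5772)⁴
       = 3994 × (1.091)⁴ = 3994 × 1.419 = 5669.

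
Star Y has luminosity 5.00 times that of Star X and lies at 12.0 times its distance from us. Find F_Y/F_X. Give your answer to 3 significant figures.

F = L/(4πd²), so F_Y/F_X = (L_Y/L_X) / (d_Y/d_X)²
= 5.00 / (12.0)² = 5.00 / 144.0 = 0.03472.

0.0347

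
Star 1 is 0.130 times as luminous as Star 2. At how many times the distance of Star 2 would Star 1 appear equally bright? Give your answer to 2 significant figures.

Equal flux requires L_1/d_1² = L_2/d_2², so d_1/d_2 = √(L_1/L_2)
= √(0.130) = 0.3606.

0.36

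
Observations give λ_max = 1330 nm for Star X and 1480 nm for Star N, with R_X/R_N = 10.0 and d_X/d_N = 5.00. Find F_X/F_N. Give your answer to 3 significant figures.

Wien's law: T_X/T_N = λ_N/λ_X = 1480/1330 = 1.113.
L_X/L_N = (R_X/R_N)²(T_X/T_N)⁴ = (10.0)²(1.113)⁴ = 153.3.
F_X/F_N = (L_X/L_N)/(d_X/d_N)² = 153.3/(5.00)² = 6.133.

6.13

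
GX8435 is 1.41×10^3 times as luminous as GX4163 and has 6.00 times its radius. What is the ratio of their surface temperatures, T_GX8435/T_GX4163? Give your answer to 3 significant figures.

2.50

L ∝ R²T⁴ gives T ∝ (L/R²)^(1/4), so
T_GX8435/T_GX4163 = (1.41×10^3 / 6.00²)^(1/4) = (39.17)^(1/4) = 2.502.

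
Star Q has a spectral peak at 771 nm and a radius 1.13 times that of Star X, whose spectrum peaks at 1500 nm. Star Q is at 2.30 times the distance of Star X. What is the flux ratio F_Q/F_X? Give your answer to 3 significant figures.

3.46

Wien's law: T_Q/T_X = λ_X/λ_Q = 1500/771 = 1.946.
L_Q/L_X = (R_Q/R_X)²(T_Q/T_X)⁴ = (1.13)²(1.946)⁴ = 18.29.
F_Q/F_X = (L_Q/L_X)/(d_Q/d_X)² = 18.29/(2.30)² = 3.458.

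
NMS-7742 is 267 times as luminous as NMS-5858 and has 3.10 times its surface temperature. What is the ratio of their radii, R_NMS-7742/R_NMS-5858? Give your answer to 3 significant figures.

L ∝ R²T⁴ gives R ∝ √L / T², so
R_NMS-7742/R_NMS-5858 = √(267) / (3.10)² = 16.34 / 9.610 = 1.700.

1.70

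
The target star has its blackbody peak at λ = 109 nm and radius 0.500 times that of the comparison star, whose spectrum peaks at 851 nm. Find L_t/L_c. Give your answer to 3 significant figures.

929

Wien's law gives T ∝ 1/λ_max, so T_t/T_c = λ_c/λ_t = 851/109 = 7.807.
Then L ∝ R²T⁴ gives L_t/L_c = (0.500)² × (7.807)⁴ = 0.2500 × 3715 = 928.9.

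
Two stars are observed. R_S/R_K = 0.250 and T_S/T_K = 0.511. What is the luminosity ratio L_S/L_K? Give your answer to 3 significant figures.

From the Stefan–Boltzmann law, L ∝ R²T⁴, so
L_S/L_K = (R_S/R_K)² (T_S/T_K)⁴ = (0.250)² × (0.511)⁴ = 0.06250 × 0.06818 = 0.004262.

0.00426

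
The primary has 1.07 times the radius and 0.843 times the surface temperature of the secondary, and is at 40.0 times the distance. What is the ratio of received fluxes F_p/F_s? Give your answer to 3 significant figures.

L_p/L_s = (R_p/R_s)²(T_p/T_s)⁴ = (1.07)² × (0.843)⁴ = 0.5782.
F_p/F_s = (L_p/L_s)/(d_p/d_s)² = 0.5782 / (40.0)² = 3.614×10^-4.

3.61×10^-4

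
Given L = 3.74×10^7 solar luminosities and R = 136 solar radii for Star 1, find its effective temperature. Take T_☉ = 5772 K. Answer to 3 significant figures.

T/T_☉ = (L/L_☉)^(1/4) / (R/R_☉)^(1/2)
T = 5772 × (3.74×10^7)^(1/4) / √(136) = 5772 × 78.20 / 11.66 = 3.871×10^4 K.

3.87×10^4 K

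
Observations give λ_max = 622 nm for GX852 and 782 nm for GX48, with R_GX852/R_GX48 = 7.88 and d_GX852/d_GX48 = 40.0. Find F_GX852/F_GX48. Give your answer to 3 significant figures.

0.0970

Wien's law: T_GX852/T_GX48 = λ_GX48/λ_GX852 = 782/622 = 1.257.
L_GX852/L_GX48 = (R_GX852/R_GX48)²(T_GX852/T_GX48)⁴ = (7.88)²(1.257)⁴ = 155.1.
F_GX852/F_GX48 = (L_GX852/L_GX48)/(d_GX852/d_GX48)² = 155.1/(40.0)² = 0.09696.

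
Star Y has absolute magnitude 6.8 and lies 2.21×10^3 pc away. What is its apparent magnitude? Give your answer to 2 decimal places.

18.52

m = M + 5 log₁₀(d/10 pc) = 6.8 + 5 log₁₀(2.21×10^3/10)
  = 6.8 + 5 × 2.344 = 6.8 + 11.72 = 18.52.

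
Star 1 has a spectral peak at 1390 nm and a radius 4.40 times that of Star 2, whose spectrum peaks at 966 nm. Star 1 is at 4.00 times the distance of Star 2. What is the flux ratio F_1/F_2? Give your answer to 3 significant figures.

0.282

Wien's law: T_1/T_2 = λ_2/λ_1 = 966/1390 = 0.6950.
L_1/L_2 = (R_1/R_2)²(T_1/T_2)⁴ = (4.40)²(0.6950)⁴ = 4.516.
F_1/F_2 = (L_1/L_2)/(d_1/d_2)² = 4.516/(4.00)² = 0.2823.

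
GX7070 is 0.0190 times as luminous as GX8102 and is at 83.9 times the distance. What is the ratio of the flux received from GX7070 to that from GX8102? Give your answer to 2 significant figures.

F = L/(4πd²), so F_GX7070/F_GX8102 = (L_GX7070/L_GX8102) / (d_GX7070/d_GX8102)²
= 0.0190 / (83.9)² = 0.0190 / 7039 = 2.699×10^-6.

2.7×10^-6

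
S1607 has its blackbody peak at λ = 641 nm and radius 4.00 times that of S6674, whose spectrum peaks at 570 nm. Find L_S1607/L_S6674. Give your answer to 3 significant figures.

10.0

Wien's law gives T ∝ 1/λ_max, so T_S1607/T_S6674 = λ_S6674/λ_S1607 = 570/641 = 0.8892.
Then L ∝ R²T⁴ gives L_S1607/L_S6674 = (4.00)² × (0.8892)⁴ = 16.00 × 0.6253 = 10.00.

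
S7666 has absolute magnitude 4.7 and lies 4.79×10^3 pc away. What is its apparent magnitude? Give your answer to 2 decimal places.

m = M + 5 log₁₀(d/10 pc) = 4.7 + 5 log₁₀(4.79×10^3/10)
  = 4.7 + 5 × 2.680 = 4.7 + 13.40 = 18.10.

18.10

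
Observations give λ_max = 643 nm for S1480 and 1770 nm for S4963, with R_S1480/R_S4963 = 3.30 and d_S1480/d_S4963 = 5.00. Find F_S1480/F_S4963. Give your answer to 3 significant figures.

Wien's law: T_S1480/T_S4963 = λ_S4963/λ_S1480 = 1770/643 = 2.753.
L_S1480/L_S4963 = (R_S1480/R_S4963)²(T_S1480/T_S4963)⁴ = (3.30)²(2.753)⁴ = 625.3.
F_S1480/F_S4963 = (L_S1480/L_S4963)/(d_S1480/d_S4963)² = 625.3/(5.00)² = 25.01.

25.0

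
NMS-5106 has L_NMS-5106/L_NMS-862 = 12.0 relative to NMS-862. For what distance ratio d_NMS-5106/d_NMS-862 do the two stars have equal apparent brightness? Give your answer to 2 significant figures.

Equal flux requires L_NMS-5106/d_NMS-5106² = L_NMS-862/d_NMS-862², so d_NMS-5106/d_NMS-862 = √(L_NMS-5106/L_NMS-862)
= √(12.0) = 3.464.

3.5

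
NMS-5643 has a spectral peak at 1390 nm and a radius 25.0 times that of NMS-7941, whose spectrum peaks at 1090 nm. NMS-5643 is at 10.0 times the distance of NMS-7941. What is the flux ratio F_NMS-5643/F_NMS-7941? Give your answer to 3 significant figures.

Wien's law: T_NMS-5643/T_NMS-7941 = λ_NMS-7941/λ_NMS-5643 = 1090/1390 = 0.7842.
L_NMS-5643/L_NMS-7941 = (R_NMS-5643/R_NMS-7941)²(T_NMS-5643/T_NMS-7941)⁴ = (25.0)²(0.7842)⁴ = 236.3.
F_NMS-5643/F_NMS-7941 = (L_NMS-5643/L_NMS-7941)/(d_NMS-5643/d_NMS-7941)² = 236.3/(10.0)² = 2.363.

2.36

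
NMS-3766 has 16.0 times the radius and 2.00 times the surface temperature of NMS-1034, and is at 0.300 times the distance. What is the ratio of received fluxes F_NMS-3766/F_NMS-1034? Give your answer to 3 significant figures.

4.55×10^4

L_NMS-3766/L_NMS-1034 = (R_NMS-3766/R_NMS-1034)²(T_NMS-3766/T_NMS-1034)⁴ = (16.0)² × (2.00)⁴ = 4096.
F_NMS-3766/F_NMS-1034 = (L_NMS-3766/L_NMS-1034)/(d_NMS-3766/d_NMS-1034)² = 4096 / (0.300)² = 4.551×10^4.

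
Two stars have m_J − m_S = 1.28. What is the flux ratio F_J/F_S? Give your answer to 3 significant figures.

0.308

F_J/F_S = 10^(−(m_J − m_S)/2.5) = 10^(-1.28/2.5) = 10^-0.512 = 0.3076.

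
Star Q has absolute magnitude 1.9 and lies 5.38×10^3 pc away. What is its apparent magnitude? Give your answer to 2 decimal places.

15.55

m = M + 5 log₁₀(d/10 pc) = 1.9 + 5 log₁₀(5.38×10^3/10)
  = 1.9 + 5 × 2.731 = 1.9 + 13.65 = 15.55.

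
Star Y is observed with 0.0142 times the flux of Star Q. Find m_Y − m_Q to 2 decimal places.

m_Y − m_Q = −2.5 log₁₀(F_Y/F_Q) = −2.5 log₁₀(0.0142) = −2.5 × (-1.848) = 4.619.

4.62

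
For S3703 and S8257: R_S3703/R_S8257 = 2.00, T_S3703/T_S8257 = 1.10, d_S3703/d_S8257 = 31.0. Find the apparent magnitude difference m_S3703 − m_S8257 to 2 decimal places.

5.54

L_S3703/L_S8257 = (2.00)²(1.10)⁴ = 5.856.
F_S3703/F_S8257 = (L_S3703/L_S8257)/(d_S3703/d_S8257)² = 5.856/961.0 = 0.006094.
m_S3703 − m_S8257 = −2.5 log₁₀(0.006094) = 5.54.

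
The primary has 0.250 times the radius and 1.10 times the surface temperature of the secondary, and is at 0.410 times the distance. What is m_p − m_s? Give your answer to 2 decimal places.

0.66

L_p/L_s = (0.250)²(1.10)⁴ = 0.09151.
F_p/F_s = (L_p/L_s)/(d_p/d_s)² = 0.09151/0.1681 = 0.5444.
m_p − m_s = −2.5 log₁₀(0.5444) = 0.66.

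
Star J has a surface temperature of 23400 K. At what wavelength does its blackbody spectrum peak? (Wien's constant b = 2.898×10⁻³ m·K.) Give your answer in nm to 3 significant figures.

124 nm

λ_max = b/T = 2.898×10⁻³ / 23400 = 1.24×10^-7 m = 123.8 nm.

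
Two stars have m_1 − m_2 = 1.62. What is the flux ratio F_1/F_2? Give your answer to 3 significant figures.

F_1/F_2 = 10^(−(m_1 − m_2)/2.5) = 10^(-1.62/2.5) = 10^-0.648 = 0.2249.

0.225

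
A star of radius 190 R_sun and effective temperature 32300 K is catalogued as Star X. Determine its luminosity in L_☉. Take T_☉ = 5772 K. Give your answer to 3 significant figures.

L/L_☉ = (R/R_☉)² (T/T_☉)⁴ = (190)² × (32300/5772)⁴
       = 3.610×10^4 × (5.596)⁴ = 3.610×10^4 × 980.6 = 3.540×10^7.

3.54×10^7 L_☉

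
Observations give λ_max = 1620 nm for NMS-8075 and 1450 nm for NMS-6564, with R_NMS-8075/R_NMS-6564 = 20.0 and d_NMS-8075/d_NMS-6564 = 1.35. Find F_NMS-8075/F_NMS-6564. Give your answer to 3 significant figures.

Wien's law: T_NMS-8075/T_NMS-6564 = λ_NMS-6564/λ_NMS-8075 = 1450/1620 = 0.8951.
L_NMS-8075/L_NMS-6564 = (R_NMS-8075/R_NMS-6564)²(T_NMS-8075/T_NMS-6564)⁴ = (20.0)²(0.8951)⁴ = 256.7.
F_NMS-8075/F_NMS-6564 = (L_NMS-8075/L_NMS-6564)/(d_NMS-8075/d_NMS-6564)² = 256.7/(1.35)² = 140.9.

141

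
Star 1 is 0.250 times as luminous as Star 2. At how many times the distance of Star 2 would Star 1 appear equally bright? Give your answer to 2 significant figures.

Equal flux requires L_1/d_1² = L_2/d_2², so d_1/d_2 = √(L_1/L_2)
= √(0.250) = 0.5000.

0.50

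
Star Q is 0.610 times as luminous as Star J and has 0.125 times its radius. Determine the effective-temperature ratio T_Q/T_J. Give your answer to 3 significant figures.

2.50

L ∝ R²T⁴ gives T ∝ (L/R²)^(1/4), so
T_Q/T_J = (0.610 / 0.125²)^(1/4) = (39.04)^(1/4) = 2.500.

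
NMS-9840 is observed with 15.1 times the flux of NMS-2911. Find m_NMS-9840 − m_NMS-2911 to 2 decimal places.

-2.95

m_NMS-9840 − m_NMS-2911 = −2.5 log₁₀(F_NMS-9840/F_NMS-2911) = −2.5 log₁₀(15.1) = −2.5 × (1.179) = -2.947.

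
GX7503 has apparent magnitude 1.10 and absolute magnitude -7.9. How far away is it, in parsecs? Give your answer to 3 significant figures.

m − M = 5 log₁₀(d/10 pc)
1.10 − (-7.9) = 9.00 = 5 log₁₀(d/10)
d = 10 × 10^(9.00/5) = 10 × 10^1.800 = 631.0 pc.

631 pc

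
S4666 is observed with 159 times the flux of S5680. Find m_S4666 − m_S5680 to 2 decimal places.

-5.50

m_S4666 − m_S5680 = −2.5 log₁₀(F_S4666/F_S5680) = −2.5 log₁₀(159) = −2.5 × (2.201) = -5.503.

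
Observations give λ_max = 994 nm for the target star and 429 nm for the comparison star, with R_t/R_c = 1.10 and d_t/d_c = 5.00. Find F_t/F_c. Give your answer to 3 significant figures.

0.00168

Wien's law: T_t/T_c = λ_c/λ_t = 429/994 = 0.4316.
L_t/L_c = (R_t/R_c)²(T_t/T_c)⁴ = (1.10)²(0.4316)⁴ = 0.04198.
F_t/F_c = (L_t/L_c)/(d_t/d_c)² = 0.04198/(5.00)² = 0.001679.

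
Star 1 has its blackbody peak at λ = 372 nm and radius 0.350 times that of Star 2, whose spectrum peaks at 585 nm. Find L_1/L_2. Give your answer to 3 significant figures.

0.749

Wien's law gives T ∝ 1/λ_max, so T_1/T_2 = λ_2/λ_1 = 585/372 = 1.573.
Then L ∝ R²T⁴ gives L_1/L_2 = (0.350)² × (1.573)⁴ = 0.1225 × 6.116 = 0.7492.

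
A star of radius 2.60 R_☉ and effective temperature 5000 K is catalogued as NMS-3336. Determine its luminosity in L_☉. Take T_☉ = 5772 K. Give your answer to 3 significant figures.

L/L_☉ = (R/R_☉)² (T/T_☉)⁴ = (2.60)² × (5000/5772)⁴
       = 6.760 × (0.8663)⁴ = 6.760 × 0.5631 = 3.806.

3.81 L_☉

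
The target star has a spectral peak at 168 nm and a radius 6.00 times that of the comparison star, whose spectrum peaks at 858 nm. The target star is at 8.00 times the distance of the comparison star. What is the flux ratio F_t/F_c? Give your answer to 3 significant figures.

Wien's law: T_t/T_c = λ_c/λ_t = 858/168 = 5.107.
L_t/L_c = (R_t/R_c)²(T_t/T_c)⁴ = (6.00)²(5.107)⁴ = 2.449×10^4.
F_t/F_c = (L_t/L_c)/(d_t/d_c)² = 2.449×10^4/(8.00)² = 382.7.

383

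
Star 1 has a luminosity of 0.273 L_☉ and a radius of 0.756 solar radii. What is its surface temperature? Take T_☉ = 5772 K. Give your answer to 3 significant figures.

T/T_☉ = (L/L_☉)^(1/4) / (R/R_☉)^(1/2)
T = 5772 × (0.273)^(1/4) / √(0.756) = 5772 × 0.7228 / 0.8695 = 4799 K.

4.80×10^3 K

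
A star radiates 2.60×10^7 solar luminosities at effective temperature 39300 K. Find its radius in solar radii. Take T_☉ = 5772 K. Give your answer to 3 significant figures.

110 solar radii

R/R_☉ = √(L/L_☉) / (T/T_☉)² = √(2.60×10^7) / (6.809)²
       = 5099 / 46.36 = 110.0.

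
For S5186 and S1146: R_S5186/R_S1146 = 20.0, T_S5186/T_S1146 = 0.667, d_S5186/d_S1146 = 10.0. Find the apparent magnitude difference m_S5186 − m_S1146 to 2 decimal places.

L_S5186/L_S1146 = (20.0)²(0.667)⁴ = 79.17.
F_S5186/F_S1146 = (L_S5186/L_S1146)/(d_S5186/d_S1146)² = 79.17/100.0 = 0.7917.
m_S5186 − m_S1146 = −2.5 log₁₀(0.7917) = 0.25.

0.25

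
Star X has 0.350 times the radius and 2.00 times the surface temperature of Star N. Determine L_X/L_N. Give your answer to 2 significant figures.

2.0

From the Stefan–Boltzmann law, L ∝ R²T⁴, so
L_X/L_N = (R_X/R_N)² (T_X/T_N)⁴ = (0.350)² × (2.00)⁴ = 0.1225 × 16.00 = 1.960.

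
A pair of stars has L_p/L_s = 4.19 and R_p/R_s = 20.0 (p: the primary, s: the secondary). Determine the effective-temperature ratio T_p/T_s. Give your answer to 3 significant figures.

L ∝ R²T⁴ gives T ∝ (L/R²)^(1/4), so
T_p/T_s = (4.19 / 20.0²)^(1/4) = (0.01048)^(1/4) = 0.3199.

0.320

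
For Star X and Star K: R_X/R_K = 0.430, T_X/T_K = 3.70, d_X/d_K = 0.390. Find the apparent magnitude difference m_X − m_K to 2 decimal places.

L_X/L_K = (0.430)²(3.70)⁴ = 34.65.
F_X/F_K = (L_X/L_K)/(d_X/d_K)² = 34.65/0.1521 = 227.8.
m_X − m_K = −2.5 log₁₀(227.8) = -5.89.

-5.89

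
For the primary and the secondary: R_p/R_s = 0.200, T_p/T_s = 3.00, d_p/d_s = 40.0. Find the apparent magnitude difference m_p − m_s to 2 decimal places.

6.73

L_p/L_s = (0.200)²(3.00)⁴ = 3.240.
F_p/F_s = (L_p/L_s)/(d_p/d_s)² = 3.240/1600 = 0.002025.
m_p − m_s = −2.5 log₁₀(0.002025) = 6.73.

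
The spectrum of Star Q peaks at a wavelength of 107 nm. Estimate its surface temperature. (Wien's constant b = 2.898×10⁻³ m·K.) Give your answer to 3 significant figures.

2.71×10^4 K

T = b/λ_max = 2.898×10⁻³ / (107×10⁻⁹) = 2.708×10^4 K.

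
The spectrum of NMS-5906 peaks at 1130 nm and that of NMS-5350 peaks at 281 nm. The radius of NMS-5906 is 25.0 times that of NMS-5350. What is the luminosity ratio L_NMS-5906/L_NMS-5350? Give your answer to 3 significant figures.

Wien's law gives T ∝ 1/λ_max, so T_NMS-5906/T_NMS-5350 = λ_NMS-5350/λ_NMS-5906 = 281/1130 = 0.2487.
Then L ∝ R²T⁴ gives L_NMS-5906/L_NMS-5350 = (25.0)² × (0.2487)⁴ = 625.0 × 0.003824 = 2.390.

2.39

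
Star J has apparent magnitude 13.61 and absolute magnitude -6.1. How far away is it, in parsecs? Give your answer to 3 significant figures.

8.75×10^4 pc

m − M = 5 log₁₀(d/10 pc)
13.61 − (-6.1) = 19.71 = 5 log₁₀(d/10)
d = 10 × 10^(19.71/5) = 10 × 10^3.942 = 8.750×10^4 pc.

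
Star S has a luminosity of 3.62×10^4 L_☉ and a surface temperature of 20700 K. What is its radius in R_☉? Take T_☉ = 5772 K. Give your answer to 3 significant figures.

R/R_☉ = √(L/L_☉) / (T/T_☉)² = √(3.62×10^4) / (3.586)²
       = 190.3 / 12.86 = 14.79.

14.8 R_☉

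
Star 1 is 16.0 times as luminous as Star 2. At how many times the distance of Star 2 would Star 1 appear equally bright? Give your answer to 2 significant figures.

4.0

Equal flux requires L_1/d_1² = L_2/d_2², so d_1/d_2 = √(L_1/L_2)
= √(16.0) = 4.000.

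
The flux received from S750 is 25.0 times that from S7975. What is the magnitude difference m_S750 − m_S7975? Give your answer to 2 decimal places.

-3.49

m_S750 − m_S7975 = −2.5 log₁₀(F_S750/F_S7975) = −2.5 log₁₀(25.0) = −2.5 × (1.398) = -3.495.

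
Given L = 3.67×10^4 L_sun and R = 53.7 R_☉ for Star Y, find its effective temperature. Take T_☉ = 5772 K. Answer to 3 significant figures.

1.09×10^4 K

T/T_☉ = (L/L_☉)^(1/4) / (R/R_☉)^(1/2)
T = 5772 × (3.67×10^4)^(1/4) / √(53.7) = 5772 × 13.84 / 7.328 = 1.090×10^4 K.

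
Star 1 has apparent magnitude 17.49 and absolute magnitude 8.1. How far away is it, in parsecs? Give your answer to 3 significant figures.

m − M = 5 log₁₀(d/10 pc)
17.49 − (8.1) = 9.39 = 5 log₁₀(d/10)
d = 10 × 10^(9.39/5) = 10 × 10^1.878 = 755.1 pc.

755 pc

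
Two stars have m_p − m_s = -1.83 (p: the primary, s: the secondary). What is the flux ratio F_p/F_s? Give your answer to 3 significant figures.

5.40

F_p/F_s = 10^(−(m_p − m_s)/2.5) = 10^(1.83/2.5) = 10^0.732 = 5.395.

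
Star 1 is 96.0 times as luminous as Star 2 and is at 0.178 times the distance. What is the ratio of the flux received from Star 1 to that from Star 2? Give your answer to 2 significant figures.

F = L/(4πd²), so F_1/F_2 = (L_1/L_2) / (d_1/d_2)²
= 96.0 / (0.178)² = 96.0 / 0.03168 = 3030.

3.0×10^3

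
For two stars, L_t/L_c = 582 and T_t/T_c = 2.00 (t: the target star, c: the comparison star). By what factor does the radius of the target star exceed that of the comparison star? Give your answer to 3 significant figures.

6.03

L ∝ R²T⁴ gives R ∝ √L / T², so
R_t/R_c = √(582) / (2.00)² = 24.12 / 4.000 = 6.031.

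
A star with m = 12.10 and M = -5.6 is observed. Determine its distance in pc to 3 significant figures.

3.47×10^4 pc

m − M = 5 log₁₀(d/10 pc)
12.10 − (-5.6) = 17.70 = 5 log₁₀(d/10)
d = 10 × 10^(17.70/5) = 10 × 10^3.540 = 3.467×10^4 pc.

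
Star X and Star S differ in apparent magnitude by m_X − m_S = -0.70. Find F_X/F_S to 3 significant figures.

F_X/F_S = 10^(−(m_X − m_S)/2.5) = 10^(0.70/2.5) = 10^0.280 = 1.905.

1.91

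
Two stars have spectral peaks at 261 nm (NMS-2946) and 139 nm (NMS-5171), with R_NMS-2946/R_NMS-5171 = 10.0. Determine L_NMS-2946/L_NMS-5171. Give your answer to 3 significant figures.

Wien's law gives T ∝ 1/λ_max, so T_NMS-2946/T_NMS-5171 = λ_NMS-5171/λ_NMS-2946 = 139/261 = 0.5326.
Then L ∝ R²T⁴ gives L_NMS-2946/L_NMS-5171 = (10.0)² × (0.5326)⁴ = 100.0 × 0.08044 = 8.044.

8.04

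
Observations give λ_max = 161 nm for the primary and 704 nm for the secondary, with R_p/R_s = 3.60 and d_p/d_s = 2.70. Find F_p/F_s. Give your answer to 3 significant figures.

650

Wien's law: T_p/T_s = λ_s/λ_p = 704/161 = 4.373.
L_p/L_s = (R_p/R_s)²(T_p/T_s)⁴ = (3.60)²(4.373)⁴ = 4738.
F_p/F_s = (L_p/L_s)/(d_p/d_s)² = 4738/(2.70)² = 649.9.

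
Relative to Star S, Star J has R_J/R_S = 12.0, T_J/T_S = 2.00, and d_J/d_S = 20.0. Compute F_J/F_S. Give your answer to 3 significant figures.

L_J/L_S = (R_J/R_S)²(T_J/T_S)⁴ = (12.0)² × (2.00)⁴ = 2304.
F_J/F_S = (L_J/L_S)/(d_J/d_S)² = 2304 / (20.0)² = 5.760.

5.76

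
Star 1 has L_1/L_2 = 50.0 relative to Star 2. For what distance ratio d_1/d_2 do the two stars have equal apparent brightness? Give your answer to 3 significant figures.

Equal flux requires L_1/d_1² = L_2/d_2², so d_1/d_2 = √(L_1/L_2)
= √(50.0) = 7.071.

7.07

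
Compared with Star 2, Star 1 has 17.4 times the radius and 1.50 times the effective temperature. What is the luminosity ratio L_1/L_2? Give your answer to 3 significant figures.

1.53×10^3

From the Stefan–Boltzmann law, L ∝ R²T⁴, so
L_1/L_2 = (R_1/R_2)² (T_1/T_2)⁴ = (17.4)² × (1.50)⁴ = 302.8 × 5.062 = 1533.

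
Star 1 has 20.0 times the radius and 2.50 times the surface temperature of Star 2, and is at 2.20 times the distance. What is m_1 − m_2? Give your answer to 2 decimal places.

L_1/L_2 = (20.0)²(2.50)⁴ = 1.562×10^4.
F_1/F_2 = (L_1/L_2)/(d_1/d_2)² = 1.562×10^4/4.840 = 3228.
m_1 − m_2 = −2.5 log₁₀(3228) = -8.77.

-8.77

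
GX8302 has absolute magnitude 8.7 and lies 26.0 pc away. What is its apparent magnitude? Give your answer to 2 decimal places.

10.77

m = M + 5 log₁₀(d/10 pc) = 8.7 + 5 log₁₀(26.0/10)
  = 8.7 + 5 × 0.415 = 8.7 + 2.07 = 10.77.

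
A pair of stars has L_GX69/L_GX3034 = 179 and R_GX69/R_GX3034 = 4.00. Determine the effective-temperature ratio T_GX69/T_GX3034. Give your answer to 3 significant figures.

1.83

L ∝ R²T⁴ gives T ∝ (L/R²)^(1/4), so
T_GX69/T_GX3034 = (179 / 4.00²)^(1/4) = (11.19)^(1/4) = 1.829.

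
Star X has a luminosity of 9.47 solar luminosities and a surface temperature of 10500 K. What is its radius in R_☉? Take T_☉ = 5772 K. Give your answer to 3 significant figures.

R/R_☉ = √(L/L_☉) / (T/T_☉)² = √(9.47) / (1.819)²
       = 3.077 / 3.309 = 0.9299.

0.930 R_☉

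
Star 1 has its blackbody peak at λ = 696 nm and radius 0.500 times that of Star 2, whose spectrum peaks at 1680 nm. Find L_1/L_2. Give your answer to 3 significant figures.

8.49

Wien's law gives T ∝ 1/λ_max, so T_1/T_2 = λ_2/λ_1 = 1680/696 = 2.414.
Then L ∝ R²T⁴ gives L_1/L_2 = (0.500)² × (2.414)⁴ = 0.2500 × 33.95 = 8.487.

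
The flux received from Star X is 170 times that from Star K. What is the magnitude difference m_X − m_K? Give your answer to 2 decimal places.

-5.58

m_X − m_K = −2.5 log₁₀(F_X/F_K) = −2.5 log₁₀(170) = −2.5 × (2.230) = -5.576.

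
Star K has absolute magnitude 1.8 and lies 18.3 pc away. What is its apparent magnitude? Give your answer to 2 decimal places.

3.11

m = M + 5 log₁₀(d/10 pc) = 1.8 + 5 log₁₀(18.3/10)
  = 1.8 + 5 × 0.262 = 1.8 + 1.31 = 3.11.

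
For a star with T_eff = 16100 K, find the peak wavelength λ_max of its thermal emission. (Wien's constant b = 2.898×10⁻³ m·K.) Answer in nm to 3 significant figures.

λ_max = b/T = 2.898×10⁻³ / 16100 = 1.80×10^-7 m = 180.0 nm.

180 nm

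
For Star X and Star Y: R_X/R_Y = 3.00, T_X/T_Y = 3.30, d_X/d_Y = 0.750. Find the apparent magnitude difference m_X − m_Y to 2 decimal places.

-8.20

L_X/L_Y = (3.00)²(3.30)⁴ = 1067.
F_X/F_Y = (L_X/L_Y)/(d_X/d_Y)² = 1067/0.5625 = 1897.
m_X − m_Y = −2.5 log₁₀(1897) = -8.20.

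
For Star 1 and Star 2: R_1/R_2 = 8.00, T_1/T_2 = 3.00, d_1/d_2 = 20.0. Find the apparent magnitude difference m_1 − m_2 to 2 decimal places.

L_1/L_2 = (8.00)²(3.00)⁴ = 5184.
F_1/F_2 = (L_1/L_2)/(d_1/d_2)² = 5184/400.0 = 12.96.
m_1 − m_2 = −2.5 log₁₀(12.96) = -2.78.

-2.78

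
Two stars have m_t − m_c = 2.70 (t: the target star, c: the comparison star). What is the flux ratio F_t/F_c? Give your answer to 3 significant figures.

F_t/F_c = 10^(−(m_t − m_c)/2.5) = 10^(-2.70/2.5) = 10^-1.080 = 0.08318.

0.0832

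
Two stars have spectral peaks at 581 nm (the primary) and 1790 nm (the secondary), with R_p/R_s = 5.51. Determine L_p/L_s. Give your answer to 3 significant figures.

2.74×10^3

Wien's law gives T ∝ 1/λ_max, so T_p/T_s = λ_s/λ_p = 1790/581 = 3.081.
Then L ∝ R²T⁴ gives L_p/L_s = (5.51)² × (3.081)⁴ = 30.36 × 90.10 = 2735.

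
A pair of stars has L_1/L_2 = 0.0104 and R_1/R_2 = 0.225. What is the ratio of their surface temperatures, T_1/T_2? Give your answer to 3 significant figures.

L ∝ R²T⁴ gives T ∝ (L/R²)^(1/4), so
T_1/T_2 = (0.0104 / 0.225²)^(1/4) = (0.2054)^(1/4) = 0.6732.

0.673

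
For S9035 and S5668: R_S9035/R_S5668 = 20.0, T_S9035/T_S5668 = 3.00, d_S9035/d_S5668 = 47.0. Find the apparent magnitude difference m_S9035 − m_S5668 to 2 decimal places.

-2.92

L_S9035/L_S5668 = (20.0)²(3.00)⁴ = 3.240×10^4.
F_S9035/F_S5668 = (L_S9035/L_S5668)/(d_S9035/d_S5668)² = 3.240×10^4/2209 = 14.67.
m_S9035 − m_S5668 = −2.5 log₁₀(14.67) = -2.92.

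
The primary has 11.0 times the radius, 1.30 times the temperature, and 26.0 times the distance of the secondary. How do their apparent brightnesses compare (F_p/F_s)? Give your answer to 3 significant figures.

0.511

L_p/L_s = (R_p/R_s)²(T_p/T_s)⁴ = (11.0)² × (1.30)⁴ = 345.6.
F_p/F_s = (L_p/L_s)/(d_p/d_s)² = 345.6 / (26.0)² = 0.5112.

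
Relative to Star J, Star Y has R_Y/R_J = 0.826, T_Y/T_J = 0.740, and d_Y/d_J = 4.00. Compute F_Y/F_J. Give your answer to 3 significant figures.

0.0128

L_Y/L_J = (R_Y/R_J)²(T_Y/T_J)⁴ = (0.826)² × (0.740)⁴ = 0.2046.
F_Y/F_J = (L_Y/L_J)/(d_Y/d_J)² = 0.2046 / (4.00)² = 0.01279.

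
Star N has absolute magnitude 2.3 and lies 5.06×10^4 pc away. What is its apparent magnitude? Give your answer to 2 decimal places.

m = M + 5 log₁₀(d/10 pc) = 2.3 + 5 log₁₀(5.06×10^4/10)
  = 2.3 + 5 × 3.704 = 2.3 + 18.52 = 20.82.

20.82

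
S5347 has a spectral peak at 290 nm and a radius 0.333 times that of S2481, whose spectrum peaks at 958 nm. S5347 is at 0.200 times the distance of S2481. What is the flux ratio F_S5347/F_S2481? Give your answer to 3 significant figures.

Wien's law: T_S5347/T_S2481 = λ_S2481/λ_S5347 = 958/290 = 3.303.
L_S5347/L_S2481 = (R_S5347/R_S2481)²(T_S5347/T_S2481)⁴ = (0.333)²(3.303)⁴ = 13.21.
F_S5347/F_S2481 = (L_S5347/L_S2481)/(d_S5347/d_S2481)² = 13.21/(0.200)² = 330.1.

330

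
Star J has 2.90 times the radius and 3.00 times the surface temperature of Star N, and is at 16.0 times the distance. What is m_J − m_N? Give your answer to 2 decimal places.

L_J/L_N = (2.90)²(3.00)⁴ = 681.2.
F_J/F_N = (L_J/L_N)/(d_J/d_N)² = 681.2/256.0 = 2.661.
m_J − m_N = −2.5 log₁₀(2.661) = -1.06.

-1.06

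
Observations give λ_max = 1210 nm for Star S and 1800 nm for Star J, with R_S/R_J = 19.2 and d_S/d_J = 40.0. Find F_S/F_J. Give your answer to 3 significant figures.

1.13

Wien's law: T_S/T_J = λ_J/λ_S = 1800/1210 = 1.488.
L_S/L_J = (R_S/R_J)²(T_S/T_J)⁴ = (19.2)²(1.488)⁴ = 1805.
F_S/F_J = (L_S/L_J)/(d_S/d_J)² = 1805/(40.0)² = 1.128.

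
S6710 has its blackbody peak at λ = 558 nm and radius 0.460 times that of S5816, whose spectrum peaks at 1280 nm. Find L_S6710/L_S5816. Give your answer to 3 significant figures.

5.86

Wien's law gives T ∝ 1/λ_max, so T_S6710/T_S5816 = λ_S5816/λ_S6710 = 1280/558 = 2.294.
Then L ∝ R²T⁴ gives L_S6710/L_S5816 = (0.460)² × (2.294)⁴ = 0.2116 × 27.69 = 5.859.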